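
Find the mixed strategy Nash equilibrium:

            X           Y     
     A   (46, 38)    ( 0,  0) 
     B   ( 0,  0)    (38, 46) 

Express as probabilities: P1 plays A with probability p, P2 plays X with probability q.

p = 0.5476, q = 0.4524

Work:
Find probabilities that make opponent indifferent:
P2 chooses q to make P1 indifferent between A and B
P1 chooses p to make P2 indifferent between X and Y
Mixed NE: P1 plays (A: 0.5476, B: 0.4524), P2 plays (X: 0.4524, Y: 0.5476)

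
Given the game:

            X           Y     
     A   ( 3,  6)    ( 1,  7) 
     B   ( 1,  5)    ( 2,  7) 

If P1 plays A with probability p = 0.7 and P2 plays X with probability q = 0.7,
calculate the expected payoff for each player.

E[P1] = 2.07, E[P2] = 6.09

Work:
E[P1] = p·q·π₁(A,X) + p·(1-q)·π₁(A,Y) + (1-p)·q·π₁(B,X) + (1-p)·(1-q)·π₁(B,Y)
= 0.7·0.7·3 + 0.7·0.3·1 + 0.3·0.7·1 + 0.3·0.3·2
= 2.07

E[P2] = 6.09 (similar calculation)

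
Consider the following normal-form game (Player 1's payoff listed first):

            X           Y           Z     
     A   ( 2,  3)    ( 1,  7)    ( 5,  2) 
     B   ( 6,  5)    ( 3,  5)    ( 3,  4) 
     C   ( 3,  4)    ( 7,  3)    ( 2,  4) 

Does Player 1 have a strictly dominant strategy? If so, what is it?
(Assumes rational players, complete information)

No strictly dominant strategy exists for Player 1

Work:
A strategy strictly dominates another if it gives a strictly higher payoff against every opponent action. Compare each pair of P1's strategies column-by-column:
  A vs B: [2 vs 6, 1 vs 3, 5 vs 3] → A does not strictly dominate B (column X: 2 ≤ 6)
  A vs C: [2 vs 3, 1 vs 7, 5 vs 2] → A does not strictly dominate C (column X: 2 ≤ 3)
  B vs A: [6 vs 2, 3 vs 1, 3 vs 5] → B does not strictly dominate A (column Z: 3 ≤ 5)
  B vs C: [6 vs 3, 3 vs 7, 3 vs 2] → B does not strictly dominate C (column Y: 3 ≤ 7)
  C vs A: [3 vs 2, 7 vs 1, 2 vs 5] → C does not strictly dominate A (column Z: 2 ≤ 5)
  C vs B: [3 vs 6, 7 vs 3, 2 vs 3] → C does not strictly dominate B (column X: 3 ≤ 6)
No single strategy strictly dominates all others → no strictly dominant strategy.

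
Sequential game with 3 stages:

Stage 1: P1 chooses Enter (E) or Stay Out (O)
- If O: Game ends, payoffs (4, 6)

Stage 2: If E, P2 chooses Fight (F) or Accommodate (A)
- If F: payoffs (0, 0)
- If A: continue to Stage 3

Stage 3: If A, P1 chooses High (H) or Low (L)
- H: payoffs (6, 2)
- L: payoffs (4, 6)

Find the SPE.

SPE: (E, A, H); Outcome (6, 2)

Work:
Stage 3: P1 chooses H (6 vs 4)
Stage 2: P2: F->0, A->2 (anticipating H). Choose A
Stage 1: P1: O->4, E->6 (anticipating A, H). Choose E
SPE path: E -> A -> H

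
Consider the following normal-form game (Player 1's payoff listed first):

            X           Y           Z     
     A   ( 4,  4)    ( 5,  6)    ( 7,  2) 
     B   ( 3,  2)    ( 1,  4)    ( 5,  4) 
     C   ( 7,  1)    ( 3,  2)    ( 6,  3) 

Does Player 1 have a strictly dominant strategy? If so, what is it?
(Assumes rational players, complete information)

No strictly dominant strategy exists for Player 1

Work:
A strategy strictly dominates another if it gives a strictly higher payoff against every opponent action. Compare each pair of P1's strategies column-by-column:
  A vs B: [4 vs 3, 5 vs 1, 7 vs 5] → A strictly dominates B
  A vs C: [4 vs 7, 5 vs 3, 7 vs 6] → A does not strictly dominate C (column X: 4 ≤ 7)
  B vs A: [3 vs 4, 1 vs 5, 5 vs 7] → B does not strictly dominate A (column X: 3 ≤ 4)
  B vs C: [3 vs 7, 1 vs 3, 5 vs 6] → B does not strictly dominate C (column X: 3 ≤ 7)
  C vs A: [7 vs 4, 3 vs 5, 6 vs 7] → C does not strictly dominate A (column Y: 3 ≤ 5)
  C vs B: [7 vs 3, 3 vs 1, 6 vs 5] → C strictly dominates B
No single strategy strictly dominates all others → no strictly dominant strategy.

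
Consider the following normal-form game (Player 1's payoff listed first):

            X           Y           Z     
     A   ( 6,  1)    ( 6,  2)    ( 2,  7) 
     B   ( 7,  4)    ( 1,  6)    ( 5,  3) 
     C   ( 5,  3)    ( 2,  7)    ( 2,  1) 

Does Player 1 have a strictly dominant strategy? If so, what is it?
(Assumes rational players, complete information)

No strictly dominant strategy exists for Player 1

Work:
A strategy strictly dominates another if it gives a strictly higher payoff against every opponent action. Compare each pair of P1's strategies column-by-column:
  A vs B: [6 vs 7, 6 vs 1, 2 vs 5] → A does not strictly dominate B (column X: 6 ≤ 7)
  A vs C: [6 vs 5, 6 vs 2, 2 vs 2] → A does not strictly dominate C (column Z: 2 ≤ 2)
  B vs A: [7 vs 6, 1 vs 6, 5 vs 2] → B does not strictly dominate A (column Y: 1 ≤ 6)
  B vs C: [7 vs 5, 1 vs 2, 5 vs 2] → B does not strictly dominate C (column Y: 1 ≤ 2)
  C vs A: [5 vs 6, 2 vs 6, 2 vs 2] → C does not strictly dominate A (column X: 5 ≤ 6)
  C vs B: [5 vs 7, 2 vs 1, 2 vs 5] → C does not strictly dominate B (column X: 5 ≤ 7)
No single strategy strictly dominates all others → no strictly dominant strategy.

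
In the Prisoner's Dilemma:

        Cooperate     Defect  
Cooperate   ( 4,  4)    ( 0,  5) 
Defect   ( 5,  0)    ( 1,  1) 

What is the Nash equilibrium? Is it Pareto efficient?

(Defect, Defect) is NE; not Pareto efficient

Work:
Defect dominates Cooperate for both players:
If P2 cooperates: Defect (5) > Cooperate (4)
If P2 defects: Defect (1) > Cooperate (0)
NE: (Defect, Defect) with payoff (1, 1)
But (Cooperate, Cooperate) = (4, 4) Pareto dominates (1, 1)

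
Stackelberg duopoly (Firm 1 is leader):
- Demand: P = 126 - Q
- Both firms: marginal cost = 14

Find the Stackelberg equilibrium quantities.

q₁* (leader) = 56.0, q₂* (follower) = 28.0

Work:
Follower's reaction: q₂ = (a - c - q₁)/2
Leader substitutes: π₁ = q₁·(a - q₁ - (a-c-q₁)/2 - c)
FOC: q₁* = (126 - 14)/2 = 56.00
Then: q₂* = (126 - 14 - 56.0)/2 = 28.00
Leader has first-mover advantage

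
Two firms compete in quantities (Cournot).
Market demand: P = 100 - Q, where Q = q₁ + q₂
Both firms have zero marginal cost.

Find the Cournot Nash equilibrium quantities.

q₁* = q₂* = 33.33; P* = 33.33

Work:
Profit: π_i = P·q_i = (a - q_i - q_j)·q_i
FOC: ∂π_i/∂q_i = a - 2q_i - q_j = 0
Reaction function: q_i = (100 - q_j)/2
Symmetry: q* = 100/3 = 33.33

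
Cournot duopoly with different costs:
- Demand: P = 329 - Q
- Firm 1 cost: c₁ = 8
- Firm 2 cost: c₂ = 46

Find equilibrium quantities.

q₁* = 119.67, q₂* = 81.67

Work:
Reaction: q₁ = (329 - 8 - q₂)/2
Reaction: q₂ = (329 - 46 - q₁)/2
Solve simultaneously:
q₁* = (329 - 2×8 + 46)/3 = 119.67
q₂* = (329 - 2×46 + 8)/3 = 81.67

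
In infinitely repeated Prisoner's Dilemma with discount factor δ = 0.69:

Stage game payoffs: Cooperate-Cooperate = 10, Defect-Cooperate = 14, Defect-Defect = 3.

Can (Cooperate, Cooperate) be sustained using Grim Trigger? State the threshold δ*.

δ* = 0.3636; since δ = 0.69 ≥ 0.3636, cooperation can be sustained

Work:
For Grim Trigger:
Cooperate forever: 10/(1-δ)
Defect then punished: 14 + 3·δ/(1-δ)
Need: 10/(1-δ) ≥ 14 + 3·δ/(1-δ)
Solving: δ ≥ (T-R)/(T-P) = (14-10)/(14-3) = 0.3636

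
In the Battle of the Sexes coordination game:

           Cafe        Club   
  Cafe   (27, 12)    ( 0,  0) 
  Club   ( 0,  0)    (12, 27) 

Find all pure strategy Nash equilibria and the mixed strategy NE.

Pure NE: (Cafe, Cafe) and (Club, Club); Mixed NE: p = 0.6923, q = 0.3077

Work:
Check pure NE:
(Cafe, Cafe): (27, 12) - no unilateral deviation beneficial
(Club, Club): (12, 27) - no unilateral deviation beneficial
Mixed NE: P1 plays Cafe with p = 0.6923, P2 plays Cafe with q = 0.3077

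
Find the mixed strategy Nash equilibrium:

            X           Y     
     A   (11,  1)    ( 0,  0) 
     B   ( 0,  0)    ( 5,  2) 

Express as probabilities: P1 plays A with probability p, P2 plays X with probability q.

p = 0.6667, q = 0.3125

Work:
Find probabilities that make opponent indifferent:
P2 chooses q to make P1 indifferent between A and B
P1 chooses p to make P2 indifferent between X and Y
Mixed NE: P1 plays (A: 0.6667, B: 0.3333), P2 plays (X: 0.3125, Y: 0.6875)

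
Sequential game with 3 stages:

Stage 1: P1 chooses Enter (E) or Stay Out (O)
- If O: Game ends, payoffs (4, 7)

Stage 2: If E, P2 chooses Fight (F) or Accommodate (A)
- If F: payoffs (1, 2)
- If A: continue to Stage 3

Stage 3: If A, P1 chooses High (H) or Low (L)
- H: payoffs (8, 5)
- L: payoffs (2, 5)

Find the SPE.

SPE: (E, A, H); Outcome (8, 5)

Work:
Stage 3: P1 chooses H (8 vs 2)
Stage 2: P2: F->2, A->5 (anticipating H). Choose A
Stage 1: P1: O->4, E->8 (anticipating A, H). Choose E
SPE path: E -> A -> H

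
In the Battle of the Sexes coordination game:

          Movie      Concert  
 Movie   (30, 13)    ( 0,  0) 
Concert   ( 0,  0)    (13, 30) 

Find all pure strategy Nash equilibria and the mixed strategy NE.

Pure NE: (Movie, Movie) and (Concert, Concert); Mixed NE: p = 0.6977, q = 0.3023

Work:
Check pure NE:
(Movie, Movie): (30, 13) - no unilateral deviation beneficial
(Concert, Concert): (13, 30) - no unilateral deviation beneficial
Mixed NE: P1 plays Movie with p = 0.6977, P2 plays Movie with q = 0.3023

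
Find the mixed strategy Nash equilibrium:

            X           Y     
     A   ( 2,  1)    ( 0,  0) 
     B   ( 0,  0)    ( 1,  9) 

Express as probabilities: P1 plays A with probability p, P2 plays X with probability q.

p = 0.9, q = 0.3333

Work:
Find probabilities that make opponent indifferent:
P2 chooses q to make P1 indifferent between A and B
P1 chooses p to make P2 indifferent between X and Y
Mixed NE: P1 plays (A: 0.9, B: 0.1), P2 plays (X: 0.3333, Y: 0.6667)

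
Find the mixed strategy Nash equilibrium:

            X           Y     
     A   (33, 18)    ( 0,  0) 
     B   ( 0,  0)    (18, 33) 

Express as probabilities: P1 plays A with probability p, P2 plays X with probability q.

p = 0.6471, q = 0.3529

Work:
Find probabilities that make opponent indifferent:
P2 chooses q to make P1 indifferent between A and B
P1 chooses p to make P2 indifferent between X and Y
Mixed NE: P1 plays (A: 0.6471, B: 0.3529), P2 plays (X: 0.3529, Y: 0.6471)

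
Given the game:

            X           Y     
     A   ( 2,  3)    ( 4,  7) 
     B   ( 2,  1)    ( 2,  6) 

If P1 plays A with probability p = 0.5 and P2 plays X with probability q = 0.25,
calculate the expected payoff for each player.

E[P1] = 2.75, E[P2] = 5.375

Work:
E[P1] = p·q·π₁(A,X) + p·(1-q)·π₁(A,Y) + (1-p)·q·π₁(B,X) + (1-p)·(1-q)·π₁(B,Y)
= 0.5·0.25·2 + 0.5·0.75·4 + 0.5·0.25·2 + 0.5·0.75·2
= 2.75

E[P2] = 5.375 (similar calculation)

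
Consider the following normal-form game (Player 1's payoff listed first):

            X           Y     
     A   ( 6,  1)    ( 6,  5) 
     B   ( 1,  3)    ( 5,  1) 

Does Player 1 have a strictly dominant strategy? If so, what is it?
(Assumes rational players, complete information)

Yes, Player 1's strictly dominant strategy is A

Work:
A strategy strictly dominates another if it gives a strictly higher payoff against every opponent action. Compare each pair of P1's strategies column-by-column:
  A vs B: [6 vs 1, 6 vs 5] → A strictly dominates B
  B vs A: [1 vs 6, 5 vs 6] → B does not strictly dominate A (column X: 1 ≤ 6)
A strictly dominates every other strategy → strictly dominant.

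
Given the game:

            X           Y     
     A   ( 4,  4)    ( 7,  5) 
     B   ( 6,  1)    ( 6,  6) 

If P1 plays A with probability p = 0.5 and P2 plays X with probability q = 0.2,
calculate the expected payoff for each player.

E[P1] = 6.2, E[P2] = 4.9

Work:
E[P1] = p·q·π₁(A,X) + p·(1-q)·π₁(A,Y) + (1-p)·q·π₁(B,X) + (1-p)·(1-q)·π₁(B,Y)
= 0.5·0.2·4 + 0.5·0.8·7 + 0.5·0.2·6 + 0.5·0.8·6
= 6.2

E[P2] = 4.9 (similar calculation)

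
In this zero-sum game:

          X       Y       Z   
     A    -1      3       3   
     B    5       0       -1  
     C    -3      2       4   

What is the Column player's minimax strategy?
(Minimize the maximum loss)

Column should play Y, value = 3

Work:
Column player minimizes Row's maximum payoff:
Column X: max payoff to Row = 5
Column Y: max payoff to Row = 3
Column Z: max payoff to Row = 4
Minimum is 3, achieved by column Y.
Minimax strategy: Y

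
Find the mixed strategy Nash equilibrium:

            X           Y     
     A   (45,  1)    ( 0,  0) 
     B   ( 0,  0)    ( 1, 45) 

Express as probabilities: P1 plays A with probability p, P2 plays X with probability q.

p = 0.9783, q = 0.0217

Work:
Find probabilities that make opponent indifferent:
P2 chooses q to make P1 indifferent between A and B
P1 chooses p to make P2 indifferent between X and Y
Mixed NE: P1 plays (A: 0.9783, B: 0.0217), P2 plays (X: 0.0217, Y: 0.9783)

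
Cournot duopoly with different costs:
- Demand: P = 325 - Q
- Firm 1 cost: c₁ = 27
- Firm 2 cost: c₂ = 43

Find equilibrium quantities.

q₁* = 104.67, q₂* = 88.67

Work:
Reaction: q₁ = (325 - 27 - q₂)/2
Reaction: q₂ = (325 - 43 - q₁)/2
Solve simultaneously:
q₁* = (325 - 2×27 + 43)/3 = 104.67
q₂* = (325 - 2×43 + 27)/3 = 88.67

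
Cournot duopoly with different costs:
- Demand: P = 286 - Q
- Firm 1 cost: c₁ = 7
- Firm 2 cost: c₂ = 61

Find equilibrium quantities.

q₁* = 111.0, q₂* = 57.0

Work:
Reaction: q₁ = (286 - 7 - q₂)/2
Reaction: q₂ = (286 - 61 - q₁)/2
Solve simultaneously:
q₁* = (286 - 2×7 + 61)/3 = 111.0
q₂* = (286 - 2×61 + 7)/3 = 57.0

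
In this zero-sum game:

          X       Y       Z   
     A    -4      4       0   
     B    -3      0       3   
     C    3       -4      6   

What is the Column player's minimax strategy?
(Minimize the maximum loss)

Column should play X, value = 3

Work:
Column player minimizes Row's maximum payoff:
Column X: max payoff to Row = 3
Column Y: max payoff to Row = 4
Column Z: max payoff to Row = 6
Minimum is 3, achieved by column X.
Minimax strategy: X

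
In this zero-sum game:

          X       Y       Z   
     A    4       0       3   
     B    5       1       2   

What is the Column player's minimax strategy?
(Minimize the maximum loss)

Column should play Y, value = 1

Work:
Column player minimizes Row's maximum payoff:
Column X: max payoff to Row = 5
Column Y: max payoff to Row = 1
Column Z: max payoff to Row = 3
Minimum is 1, achieved by column Y.
Minimax strategy: Y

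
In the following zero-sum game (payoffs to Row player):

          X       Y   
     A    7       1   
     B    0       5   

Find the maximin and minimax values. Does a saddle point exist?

Maximin = 1, Minimax = 5, Saddle: False

Work:
Row minimums: [1, 0] → maximin = 1
Column maximums: [7, 5] → minimax = 5
No saddle point (maximin ≠ minimax). Mixed strategy needed.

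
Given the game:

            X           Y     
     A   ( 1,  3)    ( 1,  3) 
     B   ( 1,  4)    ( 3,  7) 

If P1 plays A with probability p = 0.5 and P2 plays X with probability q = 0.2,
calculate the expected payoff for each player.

E[P1] = 1.8, E[P2] = 4.7

Work:
E[P1] = p·q·π₁(A,X) + p·(1-q)·π₁(A,Y) + (1-p)·q·π₁(B,X) + (1-p)·(1-q)·π₁(B,Y)
= 0.5·0.2·1 + 0.5·0.8·1 + 0.5·0.2·1 + 0.5·0.8·3
= 1.8

E[P2] = 4.7 (similar calculation)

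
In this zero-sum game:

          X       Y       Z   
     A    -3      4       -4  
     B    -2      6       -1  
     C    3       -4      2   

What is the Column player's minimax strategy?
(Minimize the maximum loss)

Column should play Z, value = 2

Work:
Column player minimizes Row's maximum payoff:
Column X: max payoff to Row = 3
Column Y: max payoff to Row = 6
Column Z: max payoff to Row = 2
Minimum is 2, achieved by column Z.
Minimax strategy: Z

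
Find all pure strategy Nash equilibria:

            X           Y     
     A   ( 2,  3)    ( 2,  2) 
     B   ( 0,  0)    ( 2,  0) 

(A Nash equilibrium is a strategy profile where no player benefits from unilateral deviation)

Nash equilibrium: (A, X), (B, Y)

Work:
Best responses:
  P1 vs X: payoffs [2, 0] → best response A (payoff 2)
  P1 vs Y: payoffs [2, 2] → best response A/B (payoff 2)
  P2 vs A: payoffs [3, 2] → best response X (payoff 3)
  P2 vs B: payoffs [0, 0] → best response X/Y (payoff 0)
Mutual best responses: (A,X), (B,Y) → Nash equilibria.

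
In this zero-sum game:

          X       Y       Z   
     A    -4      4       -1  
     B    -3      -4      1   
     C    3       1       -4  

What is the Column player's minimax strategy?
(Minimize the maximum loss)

Column should play Z, value = 1

Work:
Column player minimizes Row's maximum payoff:
Column X: max payoff to Row = 3
Column Y: max payoff to Row = 4
Column Z: max payoff to Row = 1
Minimum is 1, achieved by column Z.
Minimax strategy: Z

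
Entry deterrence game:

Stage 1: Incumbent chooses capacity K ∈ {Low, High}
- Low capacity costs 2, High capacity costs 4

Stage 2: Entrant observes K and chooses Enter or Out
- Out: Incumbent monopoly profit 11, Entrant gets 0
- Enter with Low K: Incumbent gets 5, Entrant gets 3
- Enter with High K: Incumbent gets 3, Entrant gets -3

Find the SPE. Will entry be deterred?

SPE: (High, Enter|Low, Out|High); Entry deterred. Incumbent net profit = 7

Work:
After Low K: Entrant enters (3 > 0)
After High K: Entrant stays out (-3 < 0)
Incumbent: Low → 5−2=3, High → 11−4=7
Incumbent chooses High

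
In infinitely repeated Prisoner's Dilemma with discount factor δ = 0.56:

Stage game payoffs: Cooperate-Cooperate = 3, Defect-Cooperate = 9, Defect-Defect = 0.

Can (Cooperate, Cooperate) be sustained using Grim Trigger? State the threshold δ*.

δ* = 0.6667; since δ = 0.56 < 0.6667, cooperation cannot be sustained

Work:
For Grim Trigger:
Cooperate forever: 3/(1-δ)
Defect then punished: 9 + 0·δ/(1-δ)
Need: 3/(1-δ) ≥ 9 + 0·δ/(1-δ)
Solving: δ ≥ (T-R)/(T-P) = (9-3)/(9-0) = 0.6667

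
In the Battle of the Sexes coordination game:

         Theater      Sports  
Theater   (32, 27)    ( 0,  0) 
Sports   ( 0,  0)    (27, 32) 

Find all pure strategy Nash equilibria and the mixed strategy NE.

Pure NE: (Theater, Theater) and (Sports, Sports); Mixed NE: p = 0.5424, q = 0.4576

Work:
Check pure NE:
(Theater, Theater): (32, 27) - no unilateral deviation beneficial
(Sports, Sports): (27, 32) - no unilateral deviation beneficial
Mixed NE: P1 plays Theater with p = 0.5424, P2 plays Theater with q = 0.4576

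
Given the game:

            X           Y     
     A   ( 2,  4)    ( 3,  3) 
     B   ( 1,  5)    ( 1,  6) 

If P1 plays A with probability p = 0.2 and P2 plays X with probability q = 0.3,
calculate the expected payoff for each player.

E[P1] = 1.34, E[P2] = 5.22

Work:
E[P1] = p·q·π₁(A,X) + p·(1-q)·π₁(A,Y) + (1-p)·q·π₁(B,X) + (1-p)·(1-q)·π₁(B,Y)
= 0.2·0.3·2 + 0.2·0.7·3 + 0.8·0.3·1 + 0.8·0.7·1
= 1.34

E[P2] = 5.22 (similar calculation)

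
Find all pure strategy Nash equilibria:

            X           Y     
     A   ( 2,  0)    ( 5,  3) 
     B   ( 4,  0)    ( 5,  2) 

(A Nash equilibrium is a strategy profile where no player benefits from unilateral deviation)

Nash equilibrium: (A, Y), (B, Y)

Work:
Best responses:
  P1 vs X: payoffs [2, 4] → best response B (payoff 4)
  P1 vs Y: payoffs [5, 5] → best response A/B (payoff 5)
  P2 vs A: payoffs [0, 3] → best response Y (payoff 3)
  P2 vs B: payoffs [0, 2] → best response Y (payoff 2)
Mutual best responses: (A,Y), (B,Y) → Nash equilibria.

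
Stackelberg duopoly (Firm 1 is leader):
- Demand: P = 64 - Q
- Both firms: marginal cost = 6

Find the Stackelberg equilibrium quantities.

q₁* (leader) = 29.0, q₂* (follower) = 14.5

Work:
Follower's reaction: q₂ = (a - c - q₁)/2
Leader substitutes: π₁ = q₁·(a - q₁ - (a-c-q₁)/2 - c)
FOC: q₁* = (64 - 6)/2 = 29.00
Then: q₂* = (64 - 6 - 29.0)/2 = 14.50
Leader has first-mover advantage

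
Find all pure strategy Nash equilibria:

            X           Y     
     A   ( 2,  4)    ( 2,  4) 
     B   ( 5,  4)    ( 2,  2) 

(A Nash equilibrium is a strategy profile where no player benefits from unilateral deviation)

Nash equilibrium: (A, Y), (B, X)

Work:
Best responses:
  P1 vs X: payoffs [2, 5] → best response B (payoff 5)
  P1 vs Y: payoffs [2, 2] → best response A/B (payoff 2)
  P2 vs A: payoffs [4, 4] → best response X/Y (payoff 4)
  P2 vs B: payoffs [4, 2] → best response X (payoff 4)
Mutual best responses: (A,Y), (B,X) → Nash equilibria.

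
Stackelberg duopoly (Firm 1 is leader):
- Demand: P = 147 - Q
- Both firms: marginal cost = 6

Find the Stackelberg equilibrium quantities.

q₁* (leader) = 70.5, q₂* (follower) = 35.25

Work:
Follower's reaction: q₂ = (a - c - q₁)/2
Leader substitutes: π₁ = q₁·(a - q₁ - (a-c-q₁)/2 - c)
FOC: q₁* = (147 - 6)/2 = 70.50
Then: q₂* = (147 - 6 - 70.5)/2 = 35.25
Leader has first-mover advantage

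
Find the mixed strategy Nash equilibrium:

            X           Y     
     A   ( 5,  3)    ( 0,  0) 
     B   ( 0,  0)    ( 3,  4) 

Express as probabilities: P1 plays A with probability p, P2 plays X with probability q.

p = 0.5714, q = 0.375

Work:
Find probabilities that make opponent indifferent:
P2 chooses q to make P1 indifferent between A and B
P1 chooses p to make P2 indifferent between X and Y
Mixed NE: P1 plays (A: 0.5714, B: 0.4286), P2 plays (X: 0.375, Y: 0.625)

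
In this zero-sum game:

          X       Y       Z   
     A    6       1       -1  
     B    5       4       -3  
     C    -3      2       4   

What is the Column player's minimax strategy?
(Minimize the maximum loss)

Column should play Y or Z (all achieve the minimum), value = 4

Work:
Column player minimizes Row's maximum payoff:
Column X: max payoff to Row = 6
Column Y: max payoff to Row = 4
Column Z: max payoff to Row = 4
Minimum is 4, achieved by columns Y, Z (tied).
Each of Y or Z is a minimax strategy.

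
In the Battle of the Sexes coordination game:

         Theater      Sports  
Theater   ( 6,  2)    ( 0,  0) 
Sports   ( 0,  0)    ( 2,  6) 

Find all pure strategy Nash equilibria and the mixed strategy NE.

Pure NE: (Theater, Theater) and (Sports, Sports); Mixed NE: p = 0.75, q = 0.25

Work:
Check pure NE:
(Theater, Theater): (6, 2) - no unilateral deviation beneficial
(Sports, Sports): (2, 6) - no unilateral deviation beneficial
Mixed NE: P1 plays Theater with p = 0.75, P2 plays Theater with q = 0.25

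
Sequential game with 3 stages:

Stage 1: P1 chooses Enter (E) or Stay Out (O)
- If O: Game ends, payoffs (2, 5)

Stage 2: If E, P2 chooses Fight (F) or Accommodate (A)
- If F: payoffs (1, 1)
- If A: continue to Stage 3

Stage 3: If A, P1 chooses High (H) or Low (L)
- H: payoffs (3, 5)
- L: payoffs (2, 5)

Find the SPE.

SPE: (E, A, H); Outcome (3, 5)

Work:
Stage 3: P1 chooses H (3 vs 2)
Stage 2: P2: F->1, A->5 (anticipating H). Choose A
Stage 1: P1: O->2, E->3 (anticipating A, H). Choose E
SPE path: E -> A -> H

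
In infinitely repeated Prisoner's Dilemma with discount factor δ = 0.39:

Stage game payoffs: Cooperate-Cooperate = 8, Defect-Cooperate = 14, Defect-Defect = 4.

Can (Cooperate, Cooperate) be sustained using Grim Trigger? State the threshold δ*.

δ* = 0.6; since δ = 0.39 < 0.6, cooperation cannot be sustained

Work:
For Grim Trigger:
Cooperate forever: 8/(1-δ)
Defect then punished: 14 + 4·δ/(1-δ)
Need: 8/(1-δ) ≥ 14 + 4·δ/(1-δ)
Solving: δ ≥ (T-R)/(T-P) = (14-8)/(14-4) = 0.6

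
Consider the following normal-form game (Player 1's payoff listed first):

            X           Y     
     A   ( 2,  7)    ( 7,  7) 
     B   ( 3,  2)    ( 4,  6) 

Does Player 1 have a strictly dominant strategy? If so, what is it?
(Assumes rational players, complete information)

No strictly dominant strategy exists for Player 1

Work:
A strategy strictly dominates another if it gives a strictly higher payoff against every opponent action. Compare each pair of P1's strategies column-by-column:
  A vs B: [2 vs 3, 7 vs 4] → A does not strictly dominate B (column X: 2 ≤ 3)
  B vs A: [3 vs 2, 4 vs 7] → B does not strictly dominate A (column Y: 4 ≤ 7)
No single strategy strictly dominates all others → no strictly dominant strategy.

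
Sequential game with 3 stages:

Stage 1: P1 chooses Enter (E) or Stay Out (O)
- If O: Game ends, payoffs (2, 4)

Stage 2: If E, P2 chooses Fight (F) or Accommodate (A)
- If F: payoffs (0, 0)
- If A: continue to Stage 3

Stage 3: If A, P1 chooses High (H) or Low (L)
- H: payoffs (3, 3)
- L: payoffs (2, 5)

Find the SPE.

SPE: (E, A, H); Outcome (3, 3)

Work:
Stage 3: P1 chooses H (3 vs 2)
Stage 2: P2: F->0, A->3 (anticipating H). Choose A
Stage 1: P1: O->2, E->3 (anticipating A, H). Choose E
SPE path: E -> A -> H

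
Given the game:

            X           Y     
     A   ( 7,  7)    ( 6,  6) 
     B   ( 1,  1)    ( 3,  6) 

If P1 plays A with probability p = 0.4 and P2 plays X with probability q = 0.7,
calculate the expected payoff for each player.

E[P1] = 3.64, E[P2] = 4.18

Work:
E[P1] = p·q·π₁(A,X) + p·(1-q)·π₁(A,Y) + (1-p)·q·π₁(B,X) + (1-p)·(1-q)·π₁(B,Y)
= 0.4·0.7·7 + 0.4·0.3·6 + 0.6·0.7·1 + 0.6·0.3·3
= 3.64

E[P2] = 4.18 (similar calculation)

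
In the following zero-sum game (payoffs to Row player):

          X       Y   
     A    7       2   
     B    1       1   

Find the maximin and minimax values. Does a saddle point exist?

Maximin = 2, Minimax = 2, Saddle: True

Work:
Row minimums: [2, 1] → maximin = 2
Column maximums: [7, 2] → minimax = 2
Saddle point exists! Game value = 2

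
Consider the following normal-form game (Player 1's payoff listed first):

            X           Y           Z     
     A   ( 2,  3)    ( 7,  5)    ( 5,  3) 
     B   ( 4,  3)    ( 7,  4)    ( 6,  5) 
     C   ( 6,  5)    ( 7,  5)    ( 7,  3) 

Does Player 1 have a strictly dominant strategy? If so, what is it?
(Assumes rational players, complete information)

No strictly dominant strategy exists for Player 1

Work:
A strategy strictly dominates another if it gives a strictly higher payoff against every opponent action. Compare each pair of P1's strategies column-by-column:
  A vs B: [2 vs 4, 7 vs 7, 5 vs 6] → A does not strictly dominate B (column X: 2 ≤ 4)
  A vs C: [2 vs 6, 7 vs 7, 5 vs 7] → A does not strictly dominate C (column X: 2 ≤ 6)
  B vs A: [4 vs 2, 7 vs 7, 6 vs 5] → B does not strictly dominate A (column Y: 7 ≤ 7)
  B vs C: [4 vs 6, 7 vs 7, 6 vs 7] → B does not strictly dominate C (column X: 4 ≤ 6)
  C vs A: [6 vs 2, 7 vs 7, 7 vs 5] → C does not strictly dominate A (column Y: 7 ≤ 7)
  C vs B: [6 vs 4, 7 vs 7, 7 vs 6] → C does not strictly dominate B (column Y: 7 ≤ 7)
No single strategy strictly dominates all others → no strictly dominant strategy.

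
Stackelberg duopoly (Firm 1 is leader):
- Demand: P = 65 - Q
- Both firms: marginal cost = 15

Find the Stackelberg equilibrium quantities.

q₁* (leader) = 25.0, q₂* (follower) = 12.5

Work:
Follower's reaction: q₂ = (a - c - q₁)/2
Leader substitutes: π₁ = q₁·(a - q₁ - (a-c-q₁)/2 - c)
FOC: q₁* = (65 - 15)/2 = 25.00
Then: q₂* = (65 - 15 - 25.0)/2 = 12.50
Leader has first-mover advantage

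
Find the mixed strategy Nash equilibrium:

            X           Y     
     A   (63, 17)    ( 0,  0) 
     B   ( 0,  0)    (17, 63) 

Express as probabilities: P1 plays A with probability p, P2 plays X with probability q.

p = 0.7875, q = 0.2125

Work:
Find probabilities that make opponent indifferent:
P2 chooses q to make P1 indifferent between A and B
P1 chooses p to make P2 indifferent between X and Y
Mixed NE: P1 plays (A: 0.7875, B: 0.2125), P2 plays (X: 0.2125, Y: 0.7875)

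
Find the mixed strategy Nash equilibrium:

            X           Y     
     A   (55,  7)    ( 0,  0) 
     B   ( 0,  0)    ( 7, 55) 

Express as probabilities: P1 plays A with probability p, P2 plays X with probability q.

p = 0.8871, q = 0.1129

Work:
Find probabilities that make opponent indifferent:
P2 chooses q to make P1 indifferent between A and B
P1 chooses p to make P2 indifferent between X and Y
Mixed NE: P1 plays (A: 0.8871, B: 0.1129), P2 plays (X: 0.1129, Y: 0.8871)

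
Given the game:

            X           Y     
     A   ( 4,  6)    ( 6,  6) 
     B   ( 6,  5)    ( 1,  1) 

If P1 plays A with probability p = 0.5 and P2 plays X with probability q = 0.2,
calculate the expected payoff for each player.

E[P1] = 3.8, E[P2] = 3.9

Work:
E[P1] = p·q·π₁(A,X) + p·(1-q)·π₁(A,Y) + (1-p)·q·π₁(B,X) + (1-p)·(1-q)·π₁(B,Y)
= 0.5·0.2·4 + 0.5·0.8·6 + 0.5·0.2·6 + 0.5·0.8·1
= 3.8

E[P2] = 3.9 (similar calculation)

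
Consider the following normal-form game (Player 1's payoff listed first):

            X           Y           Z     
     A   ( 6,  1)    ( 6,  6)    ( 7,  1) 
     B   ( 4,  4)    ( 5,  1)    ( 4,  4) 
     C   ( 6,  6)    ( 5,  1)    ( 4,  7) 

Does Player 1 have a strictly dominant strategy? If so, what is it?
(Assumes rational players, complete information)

No strictly dominant strategy exists for Player 1

Work:
A strategy strictly dominates another if it gives a strictly higher payoff against every opponent action. Compare each pair of P1's strategies column-by-column:
  A vs B: [6 vs 4, 6 vs 5, 7 vs 4] → A strictly dominates B
  A vs C: [6 vs 6, 6 vs 5, 7 vs 4] → A does not strictly dominate C (column X: 6 ≤ 6)
  B vs A: [4 vs 6, 5 vs 6, 4 vs 7] → B does not strictly dominate A (column X: 4 ≤ 6)
  B vs C: [4 vs 6, 5 vs 5, 4 vs 4] → B does not strictly dominate C (column X: 4 ≤ 6)
  C vs A: [6 vs 6, 5 vs 6, 4 vs 7] → C does not strictly dominate A (column X: 6 ≤ 6)
  C vs B: [6 vs 4, 5 vs 5, 4 vs 4] → C does not strictly dominate B (column Y: 5 ≤ 5)
No single strategy strictly dominates all others → no strictly dominant strategy.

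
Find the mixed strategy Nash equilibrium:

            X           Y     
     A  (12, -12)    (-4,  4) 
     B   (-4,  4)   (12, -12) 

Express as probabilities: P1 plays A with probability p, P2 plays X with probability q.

p = 0.5, q = 0.5

Work:
Find probabilities that make opponent indifferent:
P2 chooses q to make P1 indifferent between A and B
P1 chooses p to make P2 indifferent between X and Y
Mixed NE: P1 plays (A: 0.5, B: 0.5), P2 plays (X: 0.5, Y: 0.5)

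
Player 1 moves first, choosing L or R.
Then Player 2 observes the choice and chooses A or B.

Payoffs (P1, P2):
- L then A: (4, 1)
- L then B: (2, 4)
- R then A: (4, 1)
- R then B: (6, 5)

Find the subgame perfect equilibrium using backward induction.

P1 plays R, P2 plays B after L and B after R; Payoff (6, 5)

Work:
Backward induction:
After L: P2 chooses B → P1 gets 2
After R: P2 chooses B → P1 gets 6
P1 chooses R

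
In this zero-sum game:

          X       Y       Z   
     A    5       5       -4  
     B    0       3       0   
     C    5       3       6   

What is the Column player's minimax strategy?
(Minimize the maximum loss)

Column should play X or Y (all achieve the minimum), value = 5

Work:
Column player minimizes Row's maximum payoff:
Column X: max payoff to Row = 5
Column Y: max payoff to Row = 5
Column Z: max payoff to Row = 6
Minimum is 5, achieved by columns X, Y (tied).
Each of X or Y is a minimax strategy.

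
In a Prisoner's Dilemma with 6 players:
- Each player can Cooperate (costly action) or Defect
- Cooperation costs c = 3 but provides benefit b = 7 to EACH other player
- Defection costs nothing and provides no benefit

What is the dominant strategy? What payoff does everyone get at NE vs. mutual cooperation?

Dominant: Defect; NE payoff = 0; Coop payoff = 32

Work:
Defect dominates (saves cost c = 3, benefit to others is external)
NE: All defect → everyone gets 0
If all cooperate: each receives (5)×7 - 3 = 32
Social dilemma: 32 > 0 but NE gives 0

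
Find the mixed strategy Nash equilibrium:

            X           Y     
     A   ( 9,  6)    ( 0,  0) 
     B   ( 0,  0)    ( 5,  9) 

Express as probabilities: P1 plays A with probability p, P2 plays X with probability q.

p = 0.6, q = 0.3571

Work:
Find probabilities that make opponent indifferent:
P2 chooses q to make P1 indifferent between A and B
P1 chooses p to make P2 indifferent between X and Y
Mixed NE: P1 plays (A: 0.6, B: 0.4), P2 plays (X: 0.3571, Y: 0.6429)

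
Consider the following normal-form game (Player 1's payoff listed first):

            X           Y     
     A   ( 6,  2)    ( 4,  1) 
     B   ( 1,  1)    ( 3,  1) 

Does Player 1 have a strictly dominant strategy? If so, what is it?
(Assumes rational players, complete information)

Yes, Player 1's strictly dominant strategy is A

Work:
A strategy strictly dominates another if it gives a strictly higher payoff against every opponent action. Compare each pair of P1's strategies column-by-column:
  A vs B: [6 vs 1, 4 vs 3] → A strictly dominates B
  B vs A: [1 vs 6, 3 vs 4] → B does not strictly dominate A (column X: 1 ≤ 6)
A strictly dominates every other strategy → strictly dominant.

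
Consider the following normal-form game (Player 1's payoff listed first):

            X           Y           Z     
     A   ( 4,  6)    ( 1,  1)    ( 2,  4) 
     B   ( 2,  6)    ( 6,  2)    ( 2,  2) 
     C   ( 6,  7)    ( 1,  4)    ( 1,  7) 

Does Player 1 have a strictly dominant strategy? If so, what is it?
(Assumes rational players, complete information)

No strictly dominant strategy exists for Player 1

Work:
A strategy strictly dominates another if it gives a strictly higher payoff against every opponent action. Compare each pair of P1's strategies column-by-column:
  A vs B: [4 vs 2, 1 vs 6, 2 vs 2] → A does not strictly dominate B (column Y: 1 ≤ 6)
  A vs C: [4 vs 6, 1 vs 1, 2 vs 1] → A does not strictly dominate C (column X: 4 ≤ 6)
  B vs A: [2 vs 4, 6 vs 1, 2 vs 2] → B does not strictly dominate A (column X: 2 ≤ 4)
  B vs C: [2 vs 6, 6 vs 1, 2 vs 1] → B does not strictly dominate C (column X: 2 ≤ 6)
  C vs A: [6 vs 4, 1 vs 1, 1 vs 2] → C does not strictly dominate A (column Y: 1 ≤ 1)
  C vs B: [6 vs 2, 1 vs 6, 1 vs 2] → C does not strictly dominate B (column Y: 1 ≤ 6)
No single strategy strictly dominates all others → no strictly dominant strategy.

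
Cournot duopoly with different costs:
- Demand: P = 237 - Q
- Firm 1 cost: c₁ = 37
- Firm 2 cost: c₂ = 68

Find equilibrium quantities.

q₁* = 77.0, q₂* = 46.0

Work:
Reaction: q₁ = (237 - 37 - q₂)/2
Reaction: q₂ = (237 - 68 - q₁)/2
Solve simultaneously:
q₁* = (237 - 2×37 + 68)/3 = 77.0
q₂* = (237 - 2×68 + 37)/3 = 46.0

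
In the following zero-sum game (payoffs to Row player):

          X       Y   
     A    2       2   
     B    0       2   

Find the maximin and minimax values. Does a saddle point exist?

Maximin = 2, Minimax = 2, Saddle: True

Work:
Row minimums: [2, 0] → maximin = 2
Column maximums: [2, 2] → minimax = 2
Saddle point exists! Game value = 2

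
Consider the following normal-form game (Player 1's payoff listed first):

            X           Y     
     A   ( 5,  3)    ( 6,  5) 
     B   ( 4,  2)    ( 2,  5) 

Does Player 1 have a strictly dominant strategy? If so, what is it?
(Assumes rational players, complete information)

Yes, Player 1's strictly dominant strategy is A

Work:
A strategy strictly dominates another if it gives a strictly higher payoff against every opponent action. Compare each pair of P1's strategies column-by-column:
  A vs B: [5 vs 4, 6 vs 2] → A strictly dominates B
  B vs A: [4 vs 5, 2 vs 6] → B does not strictly dominate A (column X: 4 ≤ 5)
A strictly dominates every other strategy → strictly dominant.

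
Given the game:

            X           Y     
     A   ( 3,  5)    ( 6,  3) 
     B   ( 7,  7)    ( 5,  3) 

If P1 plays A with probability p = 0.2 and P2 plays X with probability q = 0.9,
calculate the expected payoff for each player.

E[P1] = 6.1, E[P2] = 6.24

Work:
E[P1] = p·q·π₁(A,X) + p·(1-q)·π₁(A,Y) + (1-p)·q·π₁(B,X) + (1-p)·(1-q)·π₁(B,Y)
= 0.2·0.9·3 + 0.2·0.1·6 + 0.8·0.9·7 + 0.8·0.1·5
= 6.1

E[P2] = 6.24 (similar calculation)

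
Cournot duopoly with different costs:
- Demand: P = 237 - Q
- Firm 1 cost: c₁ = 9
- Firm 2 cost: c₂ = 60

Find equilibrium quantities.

q₁* = 93.0, q₂* = 42.0

Work:
Reaction: q₁ = (237 - 9 - q₂)/2
Reaction: q₂ = (237 - 60 - q₁)/2
Solve simultaneously:
q₁* = (237 - 2×9 + 60)/3 = 93.0
q₂* = (237 - 2×60 + 9)/3 = 42.0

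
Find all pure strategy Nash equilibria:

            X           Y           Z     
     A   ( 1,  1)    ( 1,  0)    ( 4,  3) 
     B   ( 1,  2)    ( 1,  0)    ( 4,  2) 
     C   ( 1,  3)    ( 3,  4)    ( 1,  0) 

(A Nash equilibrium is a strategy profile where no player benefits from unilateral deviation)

Nash equilibrium: (A, Z), (B, X), (B, Z), (C, Y)

Work:
Best responses:
  P1 vs X: payoffs [1, 1, 1] → best response A/B/C (payoff 1)
  P1 vs Y: payoffs [1, 1, 3] → best response C (payoff 3)
  P1 vs Z: payoffs [4, 4, 1] → best response A/B (payoff 4)
  P2 vs A: payoffs [1, 0, 3] → best response Z (payoff 3)
  P2 vs B: payoffs [2, 0, 2] → best response X/Z (payoff 2)
  P2 vs C: payoffs [3, 4, 0] → best response Y (payoff 4)
Mutual best responses: (A,Z), (B,X), (B,Z), (C,Y) → Nash equilibria.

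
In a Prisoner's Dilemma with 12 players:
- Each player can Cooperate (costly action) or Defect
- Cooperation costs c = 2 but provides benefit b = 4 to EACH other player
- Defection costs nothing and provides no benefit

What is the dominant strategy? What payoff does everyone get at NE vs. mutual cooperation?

Dominant: Defect; NE payoff = 0; Coop payoff = 42

Work:
Defect dominates (saves cost c = 2, benefit to others is external)
NE: All defect → everyone gets 0
If all cooperate: each receives (11)×4 - 2 = 42
Social dilemma: 42 > 0 but NE gives 0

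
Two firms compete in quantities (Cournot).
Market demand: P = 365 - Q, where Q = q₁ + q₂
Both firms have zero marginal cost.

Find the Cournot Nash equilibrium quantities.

q₁* = q₂* = 121.67; P* = 121.67

Work:
Profit: π_i = P·q_i = (a - q_i - q_j)·q_i
FOC: ∂π_i/∂q_i = a - 2q_i - q_j = 0
Reaction function: q_i = (365 - q_j)/2
Symmetry: q* = 365/3 = 121.67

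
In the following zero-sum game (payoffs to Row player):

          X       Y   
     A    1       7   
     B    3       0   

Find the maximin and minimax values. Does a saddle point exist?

Maximin = 1, Minimax = 3, Saddle: False

Work:
Row minimums: [1, 0] → maximin = 1
Column maximums: [3, 7] → minimax = 3
No saddle point (maximin ≠ minimax). Mixed strategy needed.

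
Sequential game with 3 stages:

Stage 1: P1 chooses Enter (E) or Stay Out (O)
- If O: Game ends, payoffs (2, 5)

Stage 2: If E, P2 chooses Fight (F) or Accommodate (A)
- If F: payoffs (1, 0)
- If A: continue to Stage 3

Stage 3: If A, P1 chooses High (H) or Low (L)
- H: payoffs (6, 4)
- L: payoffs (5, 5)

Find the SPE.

SPE: (E, A, H); Outcome (6, 4)

Work:
Stage 3: P1 chooses H (6 vs 5)
Stage 2: P2: F->0, A->4 (anticipating H). Choose A
Stage 1: P1: O->2, E->6 (anticipating A, H). Choose E
SPE path: E -> A -> H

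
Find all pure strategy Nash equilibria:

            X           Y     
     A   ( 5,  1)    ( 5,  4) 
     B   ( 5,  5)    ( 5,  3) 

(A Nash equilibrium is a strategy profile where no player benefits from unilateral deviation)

Nash equilibrium: (A, Y), (B, X)

Work:
Best responses:
  P1 vs X: payoffs [5, 5] → best response A/B (payoff 5)
  P1 vs Y: payoffs [5, 5] → best response A/B (payoff 5)
  P2 vs A: payoffs [1, 4] → best response Y (payoff 4)
  P2 vs B: payoffs [5, 3] → best response X (payoff 5)
Mutual best responses: (A,Y), (B,X) → Nash equilibria.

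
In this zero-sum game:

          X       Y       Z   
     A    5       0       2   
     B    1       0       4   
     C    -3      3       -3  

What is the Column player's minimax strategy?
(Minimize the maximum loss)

Column should play Y, value = 3

Work:
Column player minimizes Row's maximum payoff:
Column X: max payoff to Row = 5
Column Y: max payoff to Row = 3
Column Z: max payoff to Row = 4
Minimum is 3, achieved by column Y.
Minimax strategy: Y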